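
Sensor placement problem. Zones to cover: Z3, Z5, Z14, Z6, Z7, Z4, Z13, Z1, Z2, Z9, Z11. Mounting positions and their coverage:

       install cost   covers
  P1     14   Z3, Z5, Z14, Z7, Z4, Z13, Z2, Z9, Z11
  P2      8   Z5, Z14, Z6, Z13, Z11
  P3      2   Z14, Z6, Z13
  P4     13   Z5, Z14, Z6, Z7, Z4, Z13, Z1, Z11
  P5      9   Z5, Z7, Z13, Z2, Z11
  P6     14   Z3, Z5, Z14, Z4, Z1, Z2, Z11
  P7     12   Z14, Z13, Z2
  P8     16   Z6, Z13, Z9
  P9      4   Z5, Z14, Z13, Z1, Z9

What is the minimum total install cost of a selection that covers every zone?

P1, P3, P9 cover every zone at install cost 14 + 2 + 4 = 20.
Any cover uses at least 2 sensor positions; among all covering selections none totals below 20.

20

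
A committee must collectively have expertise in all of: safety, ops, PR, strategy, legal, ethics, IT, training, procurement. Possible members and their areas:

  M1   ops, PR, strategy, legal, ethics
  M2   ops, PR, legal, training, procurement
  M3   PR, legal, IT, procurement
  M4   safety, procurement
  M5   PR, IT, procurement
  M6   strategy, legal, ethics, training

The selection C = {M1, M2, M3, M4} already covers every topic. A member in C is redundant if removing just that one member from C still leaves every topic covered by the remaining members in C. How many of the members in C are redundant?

Drop M1: strategy, ethics uncovered — not redundant.
Drop M2: training uncovered — not redundant.
Drop M3: IT uncovered — not redundant.
Drop M4: safety uncovered — not redundant.
None of the members in C is redundant.

0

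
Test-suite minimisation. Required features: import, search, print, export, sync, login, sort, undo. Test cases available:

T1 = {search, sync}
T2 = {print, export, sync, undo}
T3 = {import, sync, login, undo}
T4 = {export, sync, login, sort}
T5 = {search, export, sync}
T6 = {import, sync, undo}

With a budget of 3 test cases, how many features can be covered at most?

7

Choosing T1, T2, T3 covers {import, search, print, export, sync, login, undo} — 7 features.
No choice of 3 test cases does better; here sort is left uncovered.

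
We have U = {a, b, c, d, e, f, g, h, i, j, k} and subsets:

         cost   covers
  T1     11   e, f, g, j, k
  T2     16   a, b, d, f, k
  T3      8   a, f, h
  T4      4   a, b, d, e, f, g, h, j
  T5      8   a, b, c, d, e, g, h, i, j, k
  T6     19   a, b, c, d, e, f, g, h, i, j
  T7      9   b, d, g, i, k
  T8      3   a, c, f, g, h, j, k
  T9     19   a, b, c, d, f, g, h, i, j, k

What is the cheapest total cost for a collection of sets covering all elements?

11

T5, T8 cover every element at cost 8 + 3 = 11.
Any cover uses at least 2 sets; among all covering selections none totals below 11.
Greedy by coverage-per-cost would pick T8, T4, T5 for 15 — worse than the optimum 11.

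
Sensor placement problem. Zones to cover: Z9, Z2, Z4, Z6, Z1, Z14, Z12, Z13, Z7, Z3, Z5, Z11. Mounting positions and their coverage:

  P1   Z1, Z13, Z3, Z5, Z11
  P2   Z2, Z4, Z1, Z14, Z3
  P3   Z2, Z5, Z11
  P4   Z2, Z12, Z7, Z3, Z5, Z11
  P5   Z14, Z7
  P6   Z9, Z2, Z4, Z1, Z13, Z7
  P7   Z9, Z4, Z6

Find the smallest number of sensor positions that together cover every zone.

4

P1, P2, P4, P7 together cover {Z9, Z2, Z4, Z6, Z1, Z14, Z12, Z13, Z7, Z3, Z5, Z11} — every zone.
No 3 of the 7 sensor positions cover everything (all 35 triples fall short), so 4 is minimum.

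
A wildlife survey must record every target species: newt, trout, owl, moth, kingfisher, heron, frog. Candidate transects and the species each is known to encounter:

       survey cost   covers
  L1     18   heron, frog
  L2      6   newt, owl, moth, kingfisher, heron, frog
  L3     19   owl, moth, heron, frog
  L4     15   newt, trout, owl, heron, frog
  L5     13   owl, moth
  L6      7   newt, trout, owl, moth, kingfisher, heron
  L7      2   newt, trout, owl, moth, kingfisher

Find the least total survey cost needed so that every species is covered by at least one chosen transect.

L2, L7 cover every species at survey cost 6 + 2 = 8.
Any cover uses at least 2 transects; among all covering selections none totals below 8.

8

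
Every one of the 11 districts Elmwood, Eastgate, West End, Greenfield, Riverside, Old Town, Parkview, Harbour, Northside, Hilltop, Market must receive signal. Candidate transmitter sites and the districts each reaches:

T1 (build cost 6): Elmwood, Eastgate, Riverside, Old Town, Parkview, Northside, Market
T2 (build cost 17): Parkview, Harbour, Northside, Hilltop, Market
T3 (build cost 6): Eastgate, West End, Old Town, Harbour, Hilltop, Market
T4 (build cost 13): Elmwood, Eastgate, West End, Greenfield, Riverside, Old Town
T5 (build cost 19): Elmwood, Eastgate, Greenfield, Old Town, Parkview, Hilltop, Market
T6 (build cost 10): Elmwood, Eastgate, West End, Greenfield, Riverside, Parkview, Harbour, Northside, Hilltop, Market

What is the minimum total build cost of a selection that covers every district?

T1, T6 cover every district at build cost 6 + 10 = 16.
Any cover uses at least 2 transmitter sites; among all covering selections none totals below 16.
Greedy by coverage-per-build cost would pick T1, T3, T6 for 22 — worse than the optimum 16.

16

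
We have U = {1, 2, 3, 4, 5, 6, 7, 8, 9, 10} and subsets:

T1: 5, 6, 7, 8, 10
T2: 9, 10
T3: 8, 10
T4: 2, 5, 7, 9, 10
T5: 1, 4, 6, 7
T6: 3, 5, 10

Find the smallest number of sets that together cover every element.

4

T1, T4, T5, T6 together cover {1, 2, 3, 4, 5, 6, 7, 8, 9, 10} — every element.
No 3 of the 6 sets cover everything (all 20 triples fall short), so 4 is minimum.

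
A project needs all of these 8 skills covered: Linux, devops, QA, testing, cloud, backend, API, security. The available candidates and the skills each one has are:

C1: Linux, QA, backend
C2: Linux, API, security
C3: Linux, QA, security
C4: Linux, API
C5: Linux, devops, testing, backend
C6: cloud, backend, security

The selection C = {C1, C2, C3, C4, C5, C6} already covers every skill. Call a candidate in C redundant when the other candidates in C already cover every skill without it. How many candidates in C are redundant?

Drop C1: the rest still cover every skill — redundant.
Drop C2: the rest still cover every skill — redundant.
Drop C3: the rest still cover every skill — redundant.
Drop C4: the rest still cover every skill — redundant.
Drop C5: devops, testing uncovered — not redundant.
Drop C6: cloud uncovered — not redundant.
4 redundant: C1, C2, C3, C4.

4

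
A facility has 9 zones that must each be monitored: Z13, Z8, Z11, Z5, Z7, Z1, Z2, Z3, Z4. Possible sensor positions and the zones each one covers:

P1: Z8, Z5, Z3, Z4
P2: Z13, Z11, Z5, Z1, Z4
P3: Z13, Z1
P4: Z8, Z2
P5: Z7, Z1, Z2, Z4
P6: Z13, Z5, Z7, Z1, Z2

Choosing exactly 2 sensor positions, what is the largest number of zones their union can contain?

8

Choosing P1, P6 covers {Z13, Z8, Z5, Z7, Z1, Z2, Z3, Z4} — 8 zones.
No choice of 2 sensor positions does better; here Z11 is left uncovered.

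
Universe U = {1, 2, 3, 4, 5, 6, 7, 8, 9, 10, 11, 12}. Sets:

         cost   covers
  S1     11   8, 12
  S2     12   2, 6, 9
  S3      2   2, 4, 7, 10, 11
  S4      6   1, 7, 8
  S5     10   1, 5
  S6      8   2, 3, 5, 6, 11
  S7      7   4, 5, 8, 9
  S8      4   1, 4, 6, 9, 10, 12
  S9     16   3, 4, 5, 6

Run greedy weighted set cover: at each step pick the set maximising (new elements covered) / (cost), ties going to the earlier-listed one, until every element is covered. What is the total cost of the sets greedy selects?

Pick 1: S3 adds 5 new (2, 4, 7, 10, 11) at cost 2 (ratio 5/2).
Pick 2: S8 adds 4 new (1, 6, 9, 12) at cost 4 (ratio 4/4).
Pick 3: S7 adds 2 new (5, 8) at cost 7 (ratio 2/7).
Pick 4: S6 adds 1 new (3) at cost 8 (ratio 1/8).
Greedy total cost: 2 + 4 + 7 + 8 = 21. (The true optimum is 18, so greedy overshoots here.)

21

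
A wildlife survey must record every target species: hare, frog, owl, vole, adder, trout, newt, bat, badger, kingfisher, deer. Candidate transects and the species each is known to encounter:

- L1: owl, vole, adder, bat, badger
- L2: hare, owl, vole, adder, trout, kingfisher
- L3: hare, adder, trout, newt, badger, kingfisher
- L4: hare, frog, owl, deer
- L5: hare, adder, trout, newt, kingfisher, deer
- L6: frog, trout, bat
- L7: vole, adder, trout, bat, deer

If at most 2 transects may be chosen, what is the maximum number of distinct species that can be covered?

Choosing L1, L5 covers {hare, owl, vole, adder, trout, newt, bat, badger, kingfisher, deer} — 10 species.
No choice of 2 transects does better; here frog is left uncovered.

10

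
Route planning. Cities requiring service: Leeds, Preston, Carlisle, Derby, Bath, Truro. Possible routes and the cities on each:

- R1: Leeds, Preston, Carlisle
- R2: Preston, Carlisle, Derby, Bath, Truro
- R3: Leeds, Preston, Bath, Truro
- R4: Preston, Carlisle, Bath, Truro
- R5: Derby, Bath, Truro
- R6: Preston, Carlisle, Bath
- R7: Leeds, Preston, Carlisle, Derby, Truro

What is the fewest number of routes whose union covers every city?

R1, R2 together cover {Leeds, Preston, Carlisle, Derby, Bath, Truro} — every city.
No single route contains all 6 cities, so 2 is optimal.

2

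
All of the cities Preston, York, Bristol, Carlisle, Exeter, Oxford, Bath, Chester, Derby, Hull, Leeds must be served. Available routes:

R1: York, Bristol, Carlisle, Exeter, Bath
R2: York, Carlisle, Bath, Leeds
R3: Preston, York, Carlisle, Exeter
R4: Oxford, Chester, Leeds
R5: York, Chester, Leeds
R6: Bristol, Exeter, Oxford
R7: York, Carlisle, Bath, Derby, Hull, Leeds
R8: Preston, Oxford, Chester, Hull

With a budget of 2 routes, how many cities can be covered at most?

Choosing R1, R8 covers {Preston, York, Bristol, Carlisle, Exeter, Oxford, Bath, Chester, Hull} — 9 cities.
No choice of 2 routes does better; here Derby, Leeds are left uncovered.

9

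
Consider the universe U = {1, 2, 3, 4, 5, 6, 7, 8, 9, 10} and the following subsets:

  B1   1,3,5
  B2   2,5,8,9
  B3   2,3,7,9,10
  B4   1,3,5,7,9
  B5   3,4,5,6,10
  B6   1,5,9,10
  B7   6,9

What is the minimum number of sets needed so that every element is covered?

B2, B4, B5 together cover {1, 2, 3, 4, 5, 6, 7, 8, 9, 10} — every element.
No 2 of the 7 sets cover everything (all 21 pairs fall short), so 3 is minimum.
Greedy (largest uncovered first) would take B3, B5, B1, B2 — 4 sets — but 3 suffice.

3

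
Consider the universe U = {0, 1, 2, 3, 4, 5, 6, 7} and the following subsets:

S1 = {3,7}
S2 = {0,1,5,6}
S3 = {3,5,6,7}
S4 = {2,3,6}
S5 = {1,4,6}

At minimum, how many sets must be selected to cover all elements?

4

S1, S2, S4, S5 together cover {0, 1, 2, 3, 4, 5, 6, 7} — every element.
No 3 of the 5 sets cover everything (all 10 triples fall short), so 4 is minimum.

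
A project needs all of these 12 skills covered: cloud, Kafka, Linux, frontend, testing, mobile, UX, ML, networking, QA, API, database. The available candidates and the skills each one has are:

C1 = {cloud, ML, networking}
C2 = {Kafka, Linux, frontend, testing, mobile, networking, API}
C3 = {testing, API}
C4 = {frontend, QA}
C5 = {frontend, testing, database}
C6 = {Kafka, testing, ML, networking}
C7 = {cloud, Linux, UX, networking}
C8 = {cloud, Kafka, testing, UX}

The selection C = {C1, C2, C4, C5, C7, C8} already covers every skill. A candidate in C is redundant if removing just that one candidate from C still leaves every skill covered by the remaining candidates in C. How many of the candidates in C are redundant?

2

Drop C1: ML uncovered — not redundant.
Drop C2: mobile, API uncovered — not redundant.
Drop C4: QA uncovered — not redundant.
Drop C5: database uncovered — not redundant.
Drop C7: the rest still cover every skill — redundant.
Drop C8: the rest still cover every skill — redundant.
2 redundant: C7, C8.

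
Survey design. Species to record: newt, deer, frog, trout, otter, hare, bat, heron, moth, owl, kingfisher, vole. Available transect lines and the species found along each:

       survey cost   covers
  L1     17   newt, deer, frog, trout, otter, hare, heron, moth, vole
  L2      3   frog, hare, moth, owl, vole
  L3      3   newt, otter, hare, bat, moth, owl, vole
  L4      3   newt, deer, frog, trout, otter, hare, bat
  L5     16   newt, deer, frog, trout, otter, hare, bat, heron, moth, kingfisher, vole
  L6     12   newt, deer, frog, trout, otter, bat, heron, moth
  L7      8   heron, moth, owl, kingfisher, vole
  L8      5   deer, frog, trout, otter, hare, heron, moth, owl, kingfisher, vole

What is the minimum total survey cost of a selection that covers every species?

L3, L8 cover every species at survey cost 3 + 5 = 8.
Any cover uses at least 2 transects; among all covering selections none totals below 8.

8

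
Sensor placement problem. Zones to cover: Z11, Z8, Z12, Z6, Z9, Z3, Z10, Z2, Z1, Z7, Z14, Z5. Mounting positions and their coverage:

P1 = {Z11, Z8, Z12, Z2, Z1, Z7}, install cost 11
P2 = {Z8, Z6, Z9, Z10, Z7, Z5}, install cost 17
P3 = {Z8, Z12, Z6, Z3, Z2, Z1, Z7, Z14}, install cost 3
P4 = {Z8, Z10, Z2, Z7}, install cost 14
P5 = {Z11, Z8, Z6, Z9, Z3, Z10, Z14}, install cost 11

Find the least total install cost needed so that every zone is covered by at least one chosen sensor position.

P1, P2, P3 cover every zone at install cost 11 + 17 + 3 = 31.
Any cover uses at least 3 sensor positions; among all covering selections none totals below 31.

31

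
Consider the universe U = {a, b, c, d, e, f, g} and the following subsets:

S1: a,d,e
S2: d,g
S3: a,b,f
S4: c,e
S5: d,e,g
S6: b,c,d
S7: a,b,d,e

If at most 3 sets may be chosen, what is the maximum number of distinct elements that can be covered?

7

Choosing S2, S3, S4 covers {a, b, c, d, e, f, g} — 7 elements.
That is all 7 elements.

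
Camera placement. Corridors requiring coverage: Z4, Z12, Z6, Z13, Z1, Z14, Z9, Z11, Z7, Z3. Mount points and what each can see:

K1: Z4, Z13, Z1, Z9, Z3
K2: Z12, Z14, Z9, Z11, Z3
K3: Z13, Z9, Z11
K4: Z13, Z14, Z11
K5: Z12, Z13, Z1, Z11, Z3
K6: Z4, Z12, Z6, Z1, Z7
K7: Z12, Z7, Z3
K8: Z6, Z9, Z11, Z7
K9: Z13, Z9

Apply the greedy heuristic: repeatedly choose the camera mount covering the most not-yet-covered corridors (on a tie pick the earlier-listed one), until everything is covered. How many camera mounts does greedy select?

Pick 1: K1 covers 5 new corridors (Z4, Z13, Z1, Z9, Z3).
Pick 2: K2 covers 3 new corridors (Z12, Z14, Z11).
Pick 3: K6 covers 2 new corridors (Z6, Z7).
Greedy uses 3 camera mounts.

3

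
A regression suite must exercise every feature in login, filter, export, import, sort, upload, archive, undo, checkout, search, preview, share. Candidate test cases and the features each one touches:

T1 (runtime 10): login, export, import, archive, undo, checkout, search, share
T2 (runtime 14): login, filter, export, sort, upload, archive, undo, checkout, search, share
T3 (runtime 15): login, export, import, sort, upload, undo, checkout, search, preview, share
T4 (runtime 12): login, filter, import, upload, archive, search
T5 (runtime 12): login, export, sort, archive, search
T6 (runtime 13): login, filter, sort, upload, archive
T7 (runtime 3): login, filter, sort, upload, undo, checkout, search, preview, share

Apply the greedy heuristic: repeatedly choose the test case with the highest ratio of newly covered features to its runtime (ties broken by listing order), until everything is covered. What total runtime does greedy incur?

13

Pick 1: T7 adds 9 new (login, filter, sort, upload, undo, checkout, search, preview, share) at runtime 3 (ratio 9/3).
Pick 2: T1 adds 3 new (export, import, archive) at runtime 10 (ratio 3/10).
Greedy total runtime: 3 + 10 = 13.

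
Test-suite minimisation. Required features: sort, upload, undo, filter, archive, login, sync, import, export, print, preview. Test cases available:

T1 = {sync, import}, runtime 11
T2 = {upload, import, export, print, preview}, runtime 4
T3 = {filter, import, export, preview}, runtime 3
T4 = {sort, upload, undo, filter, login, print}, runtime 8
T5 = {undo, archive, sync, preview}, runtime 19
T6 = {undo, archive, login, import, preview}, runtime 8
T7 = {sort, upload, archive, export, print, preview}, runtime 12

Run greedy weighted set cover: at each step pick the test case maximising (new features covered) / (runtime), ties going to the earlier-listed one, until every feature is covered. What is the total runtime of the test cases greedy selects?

30

Pick 1: T3 adds 4 new (filter, import, export, preview) at runtime 3 (ratio 4/3).
Pick 2: T4 adds 5 new (sort, upload, undo, login, print) at runtime 8 (ratio 5/8).
Pick 3: T6 adds 1 new (archive) at runtime 8 (ratio 1/8).
Pick 4: T1 adds 1 new (sync) at runtime 11 (ratio 1/11).
Greedy total runtime: 3 + 8 + 8 + 11 = 30.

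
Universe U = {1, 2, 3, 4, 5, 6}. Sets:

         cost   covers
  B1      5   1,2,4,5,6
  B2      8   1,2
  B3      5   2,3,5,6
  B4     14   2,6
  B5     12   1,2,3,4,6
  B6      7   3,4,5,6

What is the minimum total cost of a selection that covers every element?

B1, B3 cover every element at cost 5 + 5 = 10.
Any cover uses at least 2 sets; among all covering selections none totals below 10.

10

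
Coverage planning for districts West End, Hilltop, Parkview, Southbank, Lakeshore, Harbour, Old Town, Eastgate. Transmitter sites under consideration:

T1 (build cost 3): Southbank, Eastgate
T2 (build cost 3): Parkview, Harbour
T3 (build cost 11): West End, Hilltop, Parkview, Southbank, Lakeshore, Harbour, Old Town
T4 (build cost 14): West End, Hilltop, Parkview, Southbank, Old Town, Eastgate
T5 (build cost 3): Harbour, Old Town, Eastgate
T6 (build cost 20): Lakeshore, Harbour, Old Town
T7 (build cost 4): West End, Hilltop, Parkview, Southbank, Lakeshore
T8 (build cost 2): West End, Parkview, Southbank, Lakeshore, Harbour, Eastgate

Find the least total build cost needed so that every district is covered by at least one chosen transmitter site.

7

T5, T7 cover every district at build cost 3 + 4 = 7.
Any cover uses at least 2 transmitter sites; among all covering selections none totals below 7.
Greedy by coverage-per-build cost would pick T8, T5, T7 for 9 — worse than the optimum 7.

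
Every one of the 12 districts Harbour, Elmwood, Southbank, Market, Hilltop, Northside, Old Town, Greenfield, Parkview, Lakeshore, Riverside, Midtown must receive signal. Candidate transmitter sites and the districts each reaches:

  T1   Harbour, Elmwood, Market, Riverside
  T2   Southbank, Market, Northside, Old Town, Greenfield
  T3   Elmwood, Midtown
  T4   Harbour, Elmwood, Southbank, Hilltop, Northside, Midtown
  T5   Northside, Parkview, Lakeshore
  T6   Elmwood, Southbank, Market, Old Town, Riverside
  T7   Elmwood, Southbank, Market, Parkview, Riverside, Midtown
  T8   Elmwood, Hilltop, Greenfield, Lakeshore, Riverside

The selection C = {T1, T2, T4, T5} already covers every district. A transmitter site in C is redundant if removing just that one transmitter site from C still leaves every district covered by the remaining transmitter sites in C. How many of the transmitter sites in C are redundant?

0

Drop T1: Riverside uncovered — not redundant.
Drop T2: Old Town, Greenfield uncovered — not redundant.
Drop T4: Hilltop, Midtown uncovered — not redundant.
Drop T5: Parkview, Lakeshore uncovered — not redundant.
None of the transmitter sites in C is redundant.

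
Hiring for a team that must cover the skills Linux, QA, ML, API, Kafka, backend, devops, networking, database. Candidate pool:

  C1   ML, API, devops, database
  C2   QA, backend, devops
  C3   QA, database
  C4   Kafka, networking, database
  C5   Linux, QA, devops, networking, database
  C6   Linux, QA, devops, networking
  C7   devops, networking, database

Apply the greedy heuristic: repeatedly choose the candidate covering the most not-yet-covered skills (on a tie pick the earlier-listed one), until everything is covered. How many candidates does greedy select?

Pick 1: C5 covers 5 new skills (Linux, QA, devops, networking, database).
Pick 2: C1 covers 2 new skills (ML, API).
Pick 3: C2 covers 1 new skills (backend).
Pick 4: C4 covers 1 new skills (Kafka).
Greedy uses 4 candidates.

4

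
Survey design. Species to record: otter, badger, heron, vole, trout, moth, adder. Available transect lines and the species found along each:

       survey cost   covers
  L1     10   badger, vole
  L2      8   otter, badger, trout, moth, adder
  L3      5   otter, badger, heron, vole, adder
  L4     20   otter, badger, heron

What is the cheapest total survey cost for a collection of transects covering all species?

13

L2, L3 cover every species at survey cost 8 + 5 = 13.
Any cover uses at least 2 transects; among all covering selections none totals below 13.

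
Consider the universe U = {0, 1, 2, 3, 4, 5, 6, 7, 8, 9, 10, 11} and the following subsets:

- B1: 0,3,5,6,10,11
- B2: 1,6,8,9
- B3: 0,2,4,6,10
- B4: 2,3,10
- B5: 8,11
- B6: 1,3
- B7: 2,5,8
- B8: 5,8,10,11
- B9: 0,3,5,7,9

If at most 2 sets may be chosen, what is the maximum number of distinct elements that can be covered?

9

Choosing B1, B2 covers {0, 1, 3, 5, 6, 8, 9, 10, 11} — 9 elements.
No choice of 2 sets does better; here 2, 4, 7 are left uncovered.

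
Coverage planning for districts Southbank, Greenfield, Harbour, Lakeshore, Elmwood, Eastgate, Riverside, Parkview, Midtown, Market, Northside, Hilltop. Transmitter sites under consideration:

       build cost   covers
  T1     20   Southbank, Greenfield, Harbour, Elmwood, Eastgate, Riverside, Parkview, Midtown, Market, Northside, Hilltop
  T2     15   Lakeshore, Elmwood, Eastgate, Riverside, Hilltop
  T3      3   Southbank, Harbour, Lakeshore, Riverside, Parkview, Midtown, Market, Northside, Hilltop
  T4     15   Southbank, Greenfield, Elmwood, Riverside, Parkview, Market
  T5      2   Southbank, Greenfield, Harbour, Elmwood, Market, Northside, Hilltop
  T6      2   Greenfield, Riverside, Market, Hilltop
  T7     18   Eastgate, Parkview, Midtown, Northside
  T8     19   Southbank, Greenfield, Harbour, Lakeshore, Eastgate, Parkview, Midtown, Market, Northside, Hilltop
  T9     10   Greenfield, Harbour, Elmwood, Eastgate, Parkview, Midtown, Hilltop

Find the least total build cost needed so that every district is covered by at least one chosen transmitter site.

T3, T9 cover every district at build cost 3 + 10 = 13.
Any cover uses at least 2 transmitter sites; among all covering selections none totals below 13.
Greedy by coverage-per-build cost would pick T5, T3, T9 for 15 — worse than the optimum 13.

13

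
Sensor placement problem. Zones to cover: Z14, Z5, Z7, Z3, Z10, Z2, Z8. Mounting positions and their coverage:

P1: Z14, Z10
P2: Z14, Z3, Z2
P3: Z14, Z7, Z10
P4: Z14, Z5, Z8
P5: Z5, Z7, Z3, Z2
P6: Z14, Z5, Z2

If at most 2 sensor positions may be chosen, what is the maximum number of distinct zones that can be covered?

6

Choosing P1, P5 covers {Z14, Z5, Z7, Z3, Z10, Z2} — 6 zones.
No choice of 2 sensor positions does better; here Z8 is left uncovered.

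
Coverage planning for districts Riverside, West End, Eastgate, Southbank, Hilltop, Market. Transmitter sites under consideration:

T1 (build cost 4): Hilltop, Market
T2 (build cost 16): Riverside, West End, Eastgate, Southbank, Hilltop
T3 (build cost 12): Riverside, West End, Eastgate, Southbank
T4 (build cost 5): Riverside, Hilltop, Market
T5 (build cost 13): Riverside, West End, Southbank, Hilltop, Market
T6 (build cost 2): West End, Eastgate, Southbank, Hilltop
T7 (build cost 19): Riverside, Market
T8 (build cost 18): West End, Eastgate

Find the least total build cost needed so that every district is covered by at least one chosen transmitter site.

T4, T6 cover every district at build cost 5 + 2 = 7.
Any cover uses at least 2 transmitter sites; among all covering selections none totals below 7.

7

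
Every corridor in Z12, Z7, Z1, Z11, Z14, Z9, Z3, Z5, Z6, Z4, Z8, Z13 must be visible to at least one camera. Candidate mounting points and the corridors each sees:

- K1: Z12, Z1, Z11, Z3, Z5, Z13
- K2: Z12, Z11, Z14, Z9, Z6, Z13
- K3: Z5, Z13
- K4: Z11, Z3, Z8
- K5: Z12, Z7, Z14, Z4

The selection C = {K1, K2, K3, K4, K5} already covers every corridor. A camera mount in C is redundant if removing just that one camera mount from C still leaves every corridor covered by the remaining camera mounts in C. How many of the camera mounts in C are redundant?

Drop K1: Z1 uncovered — not redundant.
Drop K2: Z9, Z6 uncovered — not redundant.
Drop K3: the rest still cover every corridor — redundant.
Drop K4: Z8 uncovered — not redundant.
Drop K5: Z7, Z4 uncovered — not redundant.
1 redundant: K3.

1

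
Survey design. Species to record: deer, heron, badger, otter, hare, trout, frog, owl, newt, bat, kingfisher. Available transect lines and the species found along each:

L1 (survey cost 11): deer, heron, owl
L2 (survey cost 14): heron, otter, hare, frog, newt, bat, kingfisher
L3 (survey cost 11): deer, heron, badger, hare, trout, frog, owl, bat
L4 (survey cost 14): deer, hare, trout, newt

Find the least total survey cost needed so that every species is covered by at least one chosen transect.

25

L2, L3 cover every species at survey cost 14 + 11 = 25.
Any cover uses at least 2 transects; among all covering selections none totals below 25.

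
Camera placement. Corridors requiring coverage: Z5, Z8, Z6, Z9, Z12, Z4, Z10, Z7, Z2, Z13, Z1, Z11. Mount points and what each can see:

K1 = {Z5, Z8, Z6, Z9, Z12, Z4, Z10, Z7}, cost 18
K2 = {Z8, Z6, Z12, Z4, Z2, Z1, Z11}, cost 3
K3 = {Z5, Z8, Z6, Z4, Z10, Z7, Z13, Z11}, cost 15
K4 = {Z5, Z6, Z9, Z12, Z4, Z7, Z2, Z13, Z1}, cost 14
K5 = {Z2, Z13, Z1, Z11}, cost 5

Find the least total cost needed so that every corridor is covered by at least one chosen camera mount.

K1, K5 cover every corridor at cost 18 + 5 = 23.
Any cover uses at least 2 camera mounts; among all covering selections none totals below 23.
Greedy by coverage-per-cost would pick K2, K4, K3 for 32 — worse than the optimum 23.

23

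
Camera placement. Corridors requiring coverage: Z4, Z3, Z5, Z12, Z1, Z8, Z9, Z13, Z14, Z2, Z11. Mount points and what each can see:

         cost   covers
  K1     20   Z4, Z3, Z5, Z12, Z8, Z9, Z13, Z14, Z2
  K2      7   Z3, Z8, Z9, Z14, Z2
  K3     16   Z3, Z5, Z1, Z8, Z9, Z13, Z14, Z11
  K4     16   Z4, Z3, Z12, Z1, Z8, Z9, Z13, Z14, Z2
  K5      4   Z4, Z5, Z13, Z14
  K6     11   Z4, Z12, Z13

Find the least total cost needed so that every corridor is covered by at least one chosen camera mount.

32

K3, K4 cover every corridor at cost 16 + 16 = 32.
Any cover uses at least 2 camera mounts; among all covering selections none totals below 32.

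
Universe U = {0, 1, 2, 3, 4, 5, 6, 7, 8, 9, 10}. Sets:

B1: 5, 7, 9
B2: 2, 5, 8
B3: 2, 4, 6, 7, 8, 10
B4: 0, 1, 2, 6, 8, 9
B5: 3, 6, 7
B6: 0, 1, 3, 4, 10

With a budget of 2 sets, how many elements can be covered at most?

Choosing B3, B4 covers {0, 1, 2, 4, 6, 7, 8, 9, 10} — 9 elements.
No choice of 2 sets does better; here 3, 5 are left uncovered.

9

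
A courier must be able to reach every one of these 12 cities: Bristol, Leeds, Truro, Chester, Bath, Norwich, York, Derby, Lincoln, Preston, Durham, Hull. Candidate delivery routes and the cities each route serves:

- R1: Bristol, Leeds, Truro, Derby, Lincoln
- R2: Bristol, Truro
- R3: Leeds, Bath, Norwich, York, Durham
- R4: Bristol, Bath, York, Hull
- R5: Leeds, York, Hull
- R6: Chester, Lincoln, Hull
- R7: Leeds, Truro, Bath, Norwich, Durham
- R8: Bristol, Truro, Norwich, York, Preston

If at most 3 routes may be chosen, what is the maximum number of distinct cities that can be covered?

Choosing R1, R3, R6 covers {Bristol, Leeds, Truro, Chester, Bath, Norwich, York, Derby, Lincoln, Durham, Hull} — 11 cities.
No choice of 3 routes does better; here Preston is left uncovered.

11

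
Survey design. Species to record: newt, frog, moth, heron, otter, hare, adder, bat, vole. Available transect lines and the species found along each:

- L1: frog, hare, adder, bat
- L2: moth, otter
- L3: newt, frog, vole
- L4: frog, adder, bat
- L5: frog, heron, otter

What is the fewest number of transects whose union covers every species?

4

L1, L2, L3, L5 together cover {newt, frog, moth, heron, otter, hare, adder, bat, vole} — every species.
No 3 of the 5 transects cover everything (all 10 triples fall short), so 4 is minimum.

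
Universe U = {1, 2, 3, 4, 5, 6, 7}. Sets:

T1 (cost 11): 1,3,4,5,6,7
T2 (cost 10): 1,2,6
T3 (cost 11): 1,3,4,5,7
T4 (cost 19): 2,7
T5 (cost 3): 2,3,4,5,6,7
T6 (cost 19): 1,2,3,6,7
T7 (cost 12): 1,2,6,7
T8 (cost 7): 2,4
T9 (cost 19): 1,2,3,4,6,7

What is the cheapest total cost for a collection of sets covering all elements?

T2, T5 cover every element at cost 10 + 3 = 13.
Any cover uses at least 2 sets; among all covering selections none totals below 13.

13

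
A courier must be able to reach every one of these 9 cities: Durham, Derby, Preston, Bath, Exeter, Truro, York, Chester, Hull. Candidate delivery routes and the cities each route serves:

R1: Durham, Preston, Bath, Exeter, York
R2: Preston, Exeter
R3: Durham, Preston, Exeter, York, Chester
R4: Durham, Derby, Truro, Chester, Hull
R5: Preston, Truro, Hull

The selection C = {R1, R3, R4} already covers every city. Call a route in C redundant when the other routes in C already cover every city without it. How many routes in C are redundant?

Drop R1: Bath uncovered — not redundant.
Drop R3: the rest still cover every city — redundant.
Drop R4: Derby, Truro, Hull uncovered — not redundant.
1 redundant: R3.

1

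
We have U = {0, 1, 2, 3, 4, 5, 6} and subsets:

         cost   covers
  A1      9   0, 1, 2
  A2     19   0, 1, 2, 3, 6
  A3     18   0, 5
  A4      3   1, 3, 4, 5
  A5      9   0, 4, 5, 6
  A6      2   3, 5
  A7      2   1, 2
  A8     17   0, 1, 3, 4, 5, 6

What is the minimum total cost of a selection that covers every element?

A5, A6, A7 cover every element at cost 9 + 2 + 2 = 13.
Any cover uses at least 2 sets; among all covering selections none totals below 13.
Greedy by coverage-per-cost would pick A4, A7, A5 for 14 — worse than the optimum 13.

13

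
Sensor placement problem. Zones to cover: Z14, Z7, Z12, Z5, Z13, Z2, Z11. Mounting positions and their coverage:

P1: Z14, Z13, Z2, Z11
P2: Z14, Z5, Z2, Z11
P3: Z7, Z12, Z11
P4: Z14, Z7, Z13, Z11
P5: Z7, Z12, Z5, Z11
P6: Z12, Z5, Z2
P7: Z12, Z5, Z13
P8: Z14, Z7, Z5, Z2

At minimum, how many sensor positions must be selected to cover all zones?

P1, P5 together cover {Z14, Z7, Z12, Z5, Z13, Z2, Z11} — every zone.
No single sensor position contains all 7 zones, so 2 is optimal.

2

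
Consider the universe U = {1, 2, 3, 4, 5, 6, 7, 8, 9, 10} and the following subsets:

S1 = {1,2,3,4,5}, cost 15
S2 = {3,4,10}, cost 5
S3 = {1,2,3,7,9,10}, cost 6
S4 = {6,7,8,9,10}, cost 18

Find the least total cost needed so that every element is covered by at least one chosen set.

S1, S4 cover every element at cost 15 + 18 = 33.
Any cover uses at least 2 sets; among all covering selections none totals below 33.
Greedy by coverage-per-cost would pick S3, S2, S4, S1 for 44 — worse than the optimum 33.

33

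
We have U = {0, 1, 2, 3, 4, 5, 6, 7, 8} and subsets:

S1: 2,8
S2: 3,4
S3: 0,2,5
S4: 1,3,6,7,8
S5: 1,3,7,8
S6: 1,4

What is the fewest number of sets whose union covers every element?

S2, S3, S4 together cover {0, 1, 2, 3, 4, 5, 6, 7, 8} — every element.
No 2 of the 6 sets cover everything (all 15 pairs fall short), so 3 is minimum.

3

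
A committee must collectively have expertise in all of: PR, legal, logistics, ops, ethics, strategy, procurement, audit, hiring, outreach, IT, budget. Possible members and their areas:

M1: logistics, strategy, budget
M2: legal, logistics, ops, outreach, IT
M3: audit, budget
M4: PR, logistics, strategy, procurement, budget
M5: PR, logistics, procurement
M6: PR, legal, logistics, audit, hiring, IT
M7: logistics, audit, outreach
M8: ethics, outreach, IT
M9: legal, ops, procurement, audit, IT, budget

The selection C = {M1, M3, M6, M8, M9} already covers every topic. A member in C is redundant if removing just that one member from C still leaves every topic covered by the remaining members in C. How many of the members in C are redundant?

1

Drop M1: strategy uncovered — not redundant.
Drop M3: the rest still cover every topic — redundant.
Drop M6: PR, hiring uncovered — not redundant.
Drop M8: ethics, outreach uncovered — not redundant.
Drop M9: ops, procurement uncovered — not redundant.
1 redundant: M3.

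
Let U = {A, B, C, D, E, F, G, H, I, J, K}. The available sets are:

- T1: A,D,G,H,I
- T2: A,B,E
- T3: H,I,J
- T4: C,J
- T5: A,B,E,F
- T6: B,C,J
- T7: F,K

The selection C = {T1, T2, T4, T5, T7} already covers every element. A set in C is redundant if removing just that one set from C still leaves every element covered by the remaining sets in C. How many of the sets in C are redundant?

2

Drop T1: D, G, H, I uncovered — not redundant.
Drop T2: the rest still cover every element — redundant.
Drop T4: C, J uncovered — not redundant.
Drop T5: the rest still cover every element — redundant.
Drop T7: K uncovered — not redundant.
2 redundant: T2, T5.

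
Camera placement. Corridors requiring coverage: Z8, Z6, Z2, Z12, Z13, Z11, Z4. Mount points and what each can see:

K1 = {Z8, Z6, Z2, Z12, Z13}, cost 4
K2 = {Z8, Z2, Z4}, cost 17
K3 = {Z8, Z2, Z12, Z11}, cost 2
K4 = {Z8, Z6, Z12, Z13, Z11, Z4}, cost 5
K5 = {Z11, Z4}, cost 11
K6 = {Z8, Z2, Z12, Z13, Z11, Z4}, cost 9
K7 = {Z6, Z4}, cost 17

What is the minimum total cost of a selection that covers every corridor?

7

K3, K4 cover every corridor at cost 2 + 5 = 7.
Any cover uses at least 2 camera mounts; among all covering selections none totals below 7.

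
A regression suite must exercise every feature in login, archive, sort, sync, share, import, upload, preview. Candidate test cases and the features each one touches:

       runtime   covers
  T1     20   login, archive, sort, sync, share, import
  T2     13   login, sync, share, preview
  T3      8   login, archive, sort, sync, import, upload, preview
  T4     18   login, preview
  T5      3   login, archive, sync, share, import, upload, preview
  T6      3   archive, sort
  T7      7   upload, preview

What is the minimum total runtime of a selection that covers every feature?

T5, T6 cover every feature at runtime 3 + 3 = 6.
Any cover uses at least 2 test cases; among all covering selections none totals below 6.

6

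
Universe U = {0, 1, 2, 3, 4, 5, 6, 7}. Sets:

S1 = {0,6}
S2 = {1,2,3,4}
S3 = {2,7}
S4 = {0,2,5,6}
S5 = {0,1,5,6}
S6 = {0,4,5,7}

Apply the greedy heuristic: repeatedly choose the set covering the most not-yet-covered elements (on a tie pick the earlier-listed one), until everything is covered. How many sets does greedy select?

Pick 1: S2 covers 4 new elements (1, 2, 3, 4).
Pick 2: S4 covers 3 new elements (0, 5, 6).
Pick 3: S3 covers 1 new elements (7).
Greedy uses 3 sets.

3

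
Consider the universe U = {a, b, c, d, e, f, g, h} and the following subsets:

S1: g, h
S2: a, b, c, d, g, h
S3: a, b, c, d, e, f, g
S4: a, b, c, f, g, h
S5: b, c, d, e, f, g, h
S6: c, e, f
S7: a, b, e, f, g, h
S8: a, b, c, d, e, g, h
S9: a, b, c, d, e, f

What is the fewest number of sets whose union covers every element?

2

S1, S3 together cover {a, b, c, d, e, f, g, h} — every element.
No single set contains all 8 elements, so 2 is optimal.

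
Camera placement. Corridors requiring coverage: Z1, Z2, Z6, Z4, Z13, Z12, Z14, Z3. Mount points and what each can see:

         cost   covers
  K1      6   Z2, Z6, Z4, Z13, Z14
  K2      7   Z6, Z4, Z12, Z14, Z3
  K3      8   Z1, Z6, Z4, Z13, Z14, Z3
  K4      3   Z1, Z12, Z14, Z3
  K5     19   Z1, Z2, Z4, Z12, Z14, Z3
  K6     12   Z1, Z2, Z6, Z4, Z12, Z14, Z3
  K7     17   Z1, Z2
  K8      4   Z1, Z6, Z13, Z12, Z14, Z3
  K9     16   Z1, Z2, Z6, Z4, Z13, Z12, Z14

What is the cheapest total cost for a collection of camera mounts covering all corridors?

K1, K4 cover every corridor at cost 6 + 3 = 9.
Any cover uses at least 2 camera mounts; among all covering selections none totals below 9.

9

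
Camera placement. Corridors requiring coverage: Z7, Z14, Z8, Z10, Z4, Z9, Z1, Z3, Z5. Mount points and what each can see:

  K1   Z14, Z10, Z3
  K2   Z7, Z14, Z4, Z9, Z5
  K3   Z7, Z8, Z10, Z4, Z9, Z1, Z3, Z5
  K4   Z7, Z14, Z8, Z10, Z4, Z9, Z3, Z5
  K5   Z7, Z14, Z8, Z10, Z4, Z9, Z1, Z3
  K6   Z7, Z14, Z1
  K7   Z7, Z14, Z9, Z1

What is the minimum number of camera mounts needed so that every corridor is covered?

2

K1, K3 together cover {Z7, Z14, Z8, Z10, Z4, Z9, Z1, Z3, Z5} — every corridor.
No single camera mount contains all 9 corridors, so 2 is optimal.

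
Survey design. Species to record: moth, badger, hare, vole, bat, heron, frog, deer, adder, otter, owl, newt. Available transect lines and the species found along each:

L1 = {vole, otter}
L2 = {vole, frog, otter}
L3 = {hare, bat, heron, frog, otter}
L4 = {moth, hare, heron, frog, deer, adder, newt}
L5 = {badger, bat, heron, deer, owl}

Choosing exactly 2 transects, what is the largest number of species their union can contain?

10

Choosing L4, L5 covers {moth, badger, hare, bat, heron, frog, deer, adder, owl, newt} — 10 species.
No choice of 2 transects does better; here vole, otter are left uncovered.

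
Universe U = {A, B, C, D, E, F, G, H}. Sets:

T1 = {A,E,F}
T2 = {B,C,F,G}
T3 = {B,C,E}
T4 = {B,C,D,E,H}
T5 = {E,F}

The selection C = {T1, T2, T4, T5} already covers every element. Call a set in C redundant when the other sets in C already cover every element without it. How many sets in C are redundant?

1

Drop T1: A uncovered — not redundant.
Drop T2: G uncovered — not redundant.
Drop T4: D, H uncovered — not redundant.
Drop T5: the rest still cover every element — redundant.
1 redundant: T5.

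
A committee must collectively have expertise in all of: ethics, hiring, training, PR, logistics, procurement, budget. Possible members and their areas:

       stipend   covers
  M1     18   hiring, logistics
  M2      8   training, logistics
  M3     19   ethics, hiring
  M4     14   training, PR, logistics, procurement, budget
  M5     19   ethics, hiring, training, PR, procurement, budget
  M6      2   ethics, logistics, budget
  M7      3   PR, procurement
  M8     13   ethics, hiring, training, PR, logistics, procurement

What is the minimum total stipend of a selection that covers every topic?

M6, M8 cover every topic at stipend 2 + 13 = 15.
Any cover uses at least 2 members; among all covering selections none totals below 15.

15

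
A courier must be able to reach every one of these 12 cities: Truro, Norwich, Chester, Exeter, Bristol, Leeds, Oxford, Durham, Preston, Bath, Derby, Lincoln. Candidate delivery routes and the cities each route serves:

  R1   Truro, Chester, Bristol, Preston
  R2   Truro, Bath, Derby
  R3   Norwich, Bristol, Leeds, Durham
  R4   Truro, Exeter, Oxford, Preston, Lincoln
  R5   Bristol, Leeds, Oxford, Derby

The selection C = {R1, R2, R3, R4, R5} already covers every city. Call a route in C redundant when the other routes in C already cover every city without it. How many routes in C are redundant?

1

Drop R1: Chester uncovered — not redundant.
Drop R2: Bath uncovered — not redundant.
Drop R3: Norwich, Durham uncovered — not redundant.
Drop R4: Exeter, Lincoln uncovered — not redundant.
Drop R5: the rest still cover every city — redundant.
1 redundant: R5.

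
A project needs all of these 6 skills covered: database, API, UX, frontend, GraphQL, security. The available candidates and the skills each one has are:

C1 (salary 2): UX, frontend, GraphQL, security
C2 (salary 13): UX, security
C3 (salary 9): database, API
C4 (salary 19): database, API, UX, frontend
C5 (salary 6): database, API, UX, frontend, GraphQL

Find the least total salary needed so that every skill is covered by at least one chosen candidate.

C1, C5 cover every skill at salary 2 + 6 = 8.
Any cover uses at least 2 candidates; among all covering selections none totals below 8.

8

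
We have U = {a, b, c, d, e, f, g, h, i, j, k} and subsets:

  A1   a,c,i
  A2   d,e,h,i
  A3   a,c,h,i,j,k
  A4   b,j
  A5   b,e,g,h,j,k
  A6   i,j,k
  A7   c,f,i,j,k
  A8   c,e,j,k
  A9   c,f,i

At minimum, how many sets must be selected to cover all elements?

4

A1, A2, A5, A7 together cover {a, b, c, d, e, f, g, h, i, j, k} — every element.
No 3 of the 9 sets cover everything (all 84 triples fall short), so 4 is minimum.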